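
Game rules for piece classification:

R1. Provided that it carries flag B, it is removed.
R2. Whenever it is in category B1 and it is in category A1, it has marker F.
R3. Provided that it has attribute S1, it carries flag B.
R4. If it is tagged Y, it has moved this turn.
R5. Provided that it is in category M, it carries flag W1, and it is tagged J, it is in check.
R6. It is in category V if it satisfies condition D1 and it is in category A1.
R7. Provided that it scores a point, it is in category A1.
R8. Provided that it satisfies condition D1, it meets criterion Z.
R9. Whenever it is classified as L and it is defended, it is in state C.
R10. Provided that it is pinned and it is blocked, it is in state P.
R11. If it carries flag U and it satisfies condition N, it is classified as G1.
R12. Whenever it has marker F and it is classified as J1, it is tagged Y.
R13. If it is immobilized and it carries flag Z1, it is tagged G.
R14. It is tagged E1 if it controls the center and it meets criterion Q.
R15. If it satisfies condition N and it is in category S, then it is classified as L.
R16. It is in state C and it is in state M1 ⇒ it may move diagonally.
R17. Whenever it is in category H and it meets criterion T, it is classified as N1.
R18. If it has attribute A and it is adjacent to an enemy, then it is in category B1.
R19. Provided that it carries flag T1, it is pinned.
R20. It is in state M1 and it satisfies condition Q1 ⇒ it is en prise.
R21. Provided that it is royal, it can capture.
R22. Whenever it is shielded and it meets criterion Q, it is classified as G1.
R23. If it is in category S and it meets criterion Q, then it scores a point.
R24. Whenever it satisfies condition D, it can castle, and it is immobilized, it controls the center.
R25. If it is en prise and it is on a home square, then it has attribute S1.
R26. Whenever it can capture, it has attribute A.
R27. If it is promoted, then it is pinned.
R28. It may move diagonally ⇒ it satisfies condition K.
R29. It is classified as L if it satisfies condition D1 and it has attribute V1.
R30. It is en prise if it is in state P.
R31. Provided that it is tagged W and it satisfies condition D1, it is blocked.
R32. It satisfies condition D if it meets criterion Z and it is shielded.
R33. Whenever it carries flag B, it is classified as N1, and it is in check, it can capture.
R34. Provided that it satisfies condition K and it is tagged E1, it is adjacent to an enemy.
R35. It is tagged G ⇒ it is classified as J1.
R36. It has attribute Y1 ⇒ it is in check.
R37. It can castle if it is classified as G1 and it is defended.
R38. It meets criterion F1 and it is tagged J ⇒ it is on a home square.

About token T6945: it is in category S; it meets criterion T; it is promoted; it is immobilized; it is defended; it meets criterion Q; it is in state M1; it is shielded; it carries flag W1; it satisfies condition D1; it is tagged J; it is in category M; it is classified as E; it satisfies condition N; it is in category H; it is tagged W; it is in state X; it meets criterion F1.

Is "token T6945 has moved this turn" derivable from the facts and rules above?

Forward chaining from the given facts derives: is in check, meets criterion Z, is classified as L, is classified as N1, is classified as G1, scores a point, is pinned, is blocked, satisfies condition D, can castle, is on a home square, is in category A1, is in state C, is in state P, may move diagonally, controls the center, satisfies condition K, is en prise, is in category V, is tagged E1, has attribute S1, is adjacent to an enemy, carries flag B, can capture, is removed, has attribute A, is in category B1, has marker F.
The only rule concluding "it has moved this turn" is R4, which needs "it is tagged Y"; that is never established.

No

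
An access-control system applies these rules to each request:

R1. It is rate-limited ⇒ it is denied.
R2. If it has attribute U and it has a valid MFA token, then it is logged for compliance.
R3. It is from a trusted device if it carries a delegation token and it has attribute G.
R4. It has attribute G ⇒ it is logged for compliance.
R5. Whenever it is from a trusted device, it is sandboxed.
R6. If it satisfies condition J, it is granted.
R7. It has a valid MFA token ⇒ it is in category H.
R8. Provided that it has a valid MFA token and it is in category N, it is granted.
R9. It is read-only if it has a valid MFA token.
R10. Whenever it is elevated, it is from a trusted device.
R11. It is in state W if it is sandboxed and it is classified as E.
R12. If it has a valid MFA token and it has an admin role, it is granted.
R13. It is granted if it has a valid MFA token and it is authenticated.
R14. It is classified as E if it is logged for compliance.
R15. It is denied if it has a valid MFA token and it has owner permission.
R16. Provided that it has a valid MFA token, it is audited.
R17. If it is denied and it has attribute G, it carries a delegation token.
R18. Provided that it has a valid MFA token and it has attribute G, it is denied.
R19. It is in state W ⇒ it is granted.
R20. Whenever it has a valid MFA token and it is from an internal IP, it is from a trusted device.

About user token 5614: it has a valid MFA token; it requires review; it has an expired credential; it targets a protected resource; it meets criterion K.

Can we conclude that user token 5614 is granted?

No

Forward chaining from the given facts derives: is in category H, is read-only, is audited.
Rules concluding "it is granted": R6 needs "it satisfies condition J"; R8 needs "it is in category N"; R12 needs "it has an admin role"; R13 needs "it is authenticated"; R19 needs "it is in state W" — none of these are established.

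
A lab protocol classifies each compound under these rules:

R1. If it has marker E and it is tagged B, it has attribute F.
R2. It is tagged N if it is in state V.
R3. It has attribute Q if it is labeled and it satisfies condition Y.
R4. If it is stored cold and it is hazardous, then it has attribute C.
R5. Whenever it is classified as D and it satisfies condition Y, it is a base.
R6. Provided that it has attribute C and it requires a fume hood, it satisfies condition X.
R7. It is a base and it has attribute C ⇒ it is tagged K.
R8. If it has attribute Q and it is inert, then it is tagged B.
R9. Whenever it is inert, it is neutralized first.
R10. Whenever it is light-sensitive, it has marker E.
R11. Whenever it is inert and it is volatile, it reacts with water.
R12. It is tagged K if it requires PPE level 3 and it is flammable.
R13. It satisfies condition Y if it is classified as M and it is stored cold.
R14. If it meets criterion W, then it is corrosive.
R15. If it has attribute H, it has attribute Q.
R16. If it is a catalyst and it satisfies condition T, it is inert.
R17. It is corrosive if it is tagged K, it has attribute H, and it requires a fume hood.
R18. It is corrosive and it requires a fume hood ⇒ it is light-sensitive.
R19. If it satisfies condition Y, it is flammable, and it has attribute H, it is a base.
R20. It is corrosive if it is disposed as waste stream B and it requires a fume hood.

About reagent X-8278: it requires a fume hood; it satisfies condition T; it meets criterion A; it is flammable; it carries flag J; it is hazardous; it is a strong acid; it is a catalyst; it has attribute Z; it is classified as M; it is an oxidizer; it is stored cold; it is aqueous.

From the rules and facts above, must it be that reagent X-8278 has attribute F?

No

Forward chaining from the given facts derives: has attribute C, satisfies condition X, satisfies condition Y, is inert, is neutralized first.
The only rule concluding "it has attribute F" is R1, which needs "it has marker E"; that is never established.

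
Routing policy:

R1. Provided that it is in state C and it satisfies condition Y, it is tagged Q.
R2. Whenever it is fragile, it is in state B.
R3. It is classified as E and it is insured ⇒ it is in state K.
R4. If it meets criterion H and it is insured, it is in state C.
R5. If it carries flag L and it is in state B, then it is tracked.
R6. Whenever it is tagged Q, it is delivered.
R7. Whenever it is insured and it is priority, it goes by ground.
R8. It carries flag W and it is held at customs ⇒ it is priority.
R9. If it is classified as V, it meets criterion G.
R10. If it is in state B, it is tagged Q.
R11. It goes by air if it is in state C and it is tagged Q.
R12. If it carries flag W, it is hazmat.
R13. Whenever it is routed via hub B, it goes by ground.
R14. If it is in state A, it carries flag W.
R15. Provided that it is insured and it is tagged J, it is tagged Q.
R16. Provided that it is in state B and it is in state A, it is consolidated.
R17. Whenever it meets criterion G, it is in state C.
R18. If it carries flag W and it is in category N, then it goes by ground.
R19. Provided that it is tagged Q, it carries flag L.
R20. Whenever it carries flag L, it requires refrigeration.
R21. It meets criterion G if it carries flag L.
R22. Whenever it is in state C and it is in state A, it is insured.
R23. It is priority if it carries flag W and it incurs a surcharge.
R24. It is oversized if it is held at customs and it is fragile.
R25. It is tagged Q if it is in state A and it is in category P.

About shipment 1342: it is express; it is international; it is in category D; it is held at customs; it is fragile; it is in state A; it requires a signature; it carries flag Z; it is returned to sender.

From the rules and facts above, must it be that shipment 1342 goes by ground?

Yes

By R2 (it is fragile): it is in state B.
By R10 (it is in state B): it is tagged Q.
By R14 (it is in state A): it carries flag W.
By R19 (it is tagged Q): it carries flag L.
By R21 (it carries flag L): it meets criterion G.
By R8 (it carries flag W, it is held at customs): it is priority.
By R17 (it meets criterion G): it is in state C.
By R22 (it is in state C, it is in state A): it is insured.
By R7 (it is insured, it is priority): it goes by ground.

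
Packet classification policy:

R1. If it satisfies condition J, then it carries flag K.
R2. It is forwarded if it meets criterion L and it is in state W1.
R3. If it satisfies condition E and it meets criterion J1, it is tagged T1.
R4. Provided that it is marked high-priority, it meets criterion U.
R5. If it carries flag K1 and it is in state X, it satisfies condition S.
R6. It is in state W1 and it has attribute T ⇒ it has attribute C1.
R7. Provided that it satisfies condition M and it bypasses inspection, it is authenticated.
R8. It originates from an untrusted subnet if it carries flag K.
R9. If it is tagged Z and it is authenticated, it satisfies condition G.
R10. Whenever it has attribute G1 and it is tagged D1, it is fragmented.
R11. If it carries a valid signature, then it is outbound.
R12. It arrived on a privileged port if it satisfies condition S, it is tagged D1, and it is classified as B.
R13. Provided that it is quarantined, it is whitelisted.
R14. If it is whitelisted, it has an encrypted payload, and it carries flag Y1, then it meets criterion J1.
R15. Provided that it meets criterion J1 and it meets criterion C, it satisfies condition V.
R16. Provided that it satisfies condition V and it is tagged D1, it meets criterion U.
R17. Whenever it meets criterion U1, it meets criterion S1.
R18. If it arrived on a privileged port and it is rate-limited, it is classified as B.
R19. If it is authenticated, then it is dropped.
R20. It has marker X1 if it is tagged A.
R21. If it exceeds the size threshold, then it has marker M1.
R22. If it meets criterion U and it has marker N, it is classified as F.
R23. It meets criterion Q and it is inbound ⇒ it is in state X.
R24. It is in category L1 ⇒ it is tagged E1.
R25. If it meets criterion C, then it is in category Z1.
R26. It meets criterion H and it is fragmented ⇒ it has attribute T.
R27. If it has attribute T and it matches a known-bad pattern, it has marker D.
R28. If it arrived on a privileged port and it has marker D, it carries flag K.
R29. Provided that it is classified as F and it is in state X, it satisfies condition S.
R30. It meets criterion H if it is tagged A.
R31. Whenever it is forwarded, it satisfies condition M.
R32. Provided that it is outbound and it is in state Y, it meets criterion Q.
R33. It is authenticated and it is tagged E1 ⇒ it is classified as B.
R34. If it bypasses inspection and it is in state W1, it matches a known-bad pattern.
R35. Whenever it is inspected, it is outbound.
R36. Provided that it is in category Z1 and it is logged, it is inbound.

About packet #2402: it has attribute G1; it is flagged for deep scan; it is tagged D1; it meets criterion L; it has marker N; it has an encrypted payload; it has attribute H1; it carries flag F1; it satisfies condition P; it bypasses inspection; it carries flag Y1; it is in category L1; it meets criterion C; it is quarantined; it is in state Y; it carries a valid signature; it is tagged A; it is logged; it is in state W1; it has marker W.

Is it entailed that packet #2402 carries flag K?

By R2 (it meets criterion L, it is in state W1): it is forwarded.
By R10 (it has attribute G1, it is tagged D1): it is fragmented.
By R11 (it carries a valid signature): it is outbound.
By R13 (it is quarantined): it is whitelisted.
By R14 (it is whitelisted, it has an encrypted payload, it carries flag Y1): it meets criterion J1.
By R15 (it meets criterion J1, it meets criterion C): it satisfies condition V.
By R16 (it satisfies condition V, it is tagged D1): it meets criterion U.
By R22 (it meets criterion U, it has marker N): it is classified as F.
By R24 (it is in category L1): it is tagged E1.
By R25 (it meets criterion C): it is in category Z1.
By R30 (it is tagged A): it meets criterion H.
By R31 (it is forwarded): it satisfies condition M.
By R32 (it is outbound, it is in state Y): it meets criterion Q.
By R34 (it bypasses inspection, it is in state W1): it matches a known-bad pattern.
By R36 (it is in category Z1, it is logged): it is inbound.
By R7 (it satisfies condition M, it bypasses inspection): it is authenticated.
By R23 (it meets criterion Q, it is inbound): it is in state X.
By R26 (it meets criterion H, it is fragmented): it has attribute T.
By R27 (it has attribute T, it matches a known-bad pattern): it has marker D.
By R29 (it is classified as F, it is in state X): it satisfies condition S.
By R33 (it is authenticated, it is tagged E1): it is classified as B.
By R12 (it satisfies condition S, it is tagged D1, it is classified as B): it arrived on a privileged port.
By R28 (it arrived on a privileged port, it has marker D): it carries flag K.

Yes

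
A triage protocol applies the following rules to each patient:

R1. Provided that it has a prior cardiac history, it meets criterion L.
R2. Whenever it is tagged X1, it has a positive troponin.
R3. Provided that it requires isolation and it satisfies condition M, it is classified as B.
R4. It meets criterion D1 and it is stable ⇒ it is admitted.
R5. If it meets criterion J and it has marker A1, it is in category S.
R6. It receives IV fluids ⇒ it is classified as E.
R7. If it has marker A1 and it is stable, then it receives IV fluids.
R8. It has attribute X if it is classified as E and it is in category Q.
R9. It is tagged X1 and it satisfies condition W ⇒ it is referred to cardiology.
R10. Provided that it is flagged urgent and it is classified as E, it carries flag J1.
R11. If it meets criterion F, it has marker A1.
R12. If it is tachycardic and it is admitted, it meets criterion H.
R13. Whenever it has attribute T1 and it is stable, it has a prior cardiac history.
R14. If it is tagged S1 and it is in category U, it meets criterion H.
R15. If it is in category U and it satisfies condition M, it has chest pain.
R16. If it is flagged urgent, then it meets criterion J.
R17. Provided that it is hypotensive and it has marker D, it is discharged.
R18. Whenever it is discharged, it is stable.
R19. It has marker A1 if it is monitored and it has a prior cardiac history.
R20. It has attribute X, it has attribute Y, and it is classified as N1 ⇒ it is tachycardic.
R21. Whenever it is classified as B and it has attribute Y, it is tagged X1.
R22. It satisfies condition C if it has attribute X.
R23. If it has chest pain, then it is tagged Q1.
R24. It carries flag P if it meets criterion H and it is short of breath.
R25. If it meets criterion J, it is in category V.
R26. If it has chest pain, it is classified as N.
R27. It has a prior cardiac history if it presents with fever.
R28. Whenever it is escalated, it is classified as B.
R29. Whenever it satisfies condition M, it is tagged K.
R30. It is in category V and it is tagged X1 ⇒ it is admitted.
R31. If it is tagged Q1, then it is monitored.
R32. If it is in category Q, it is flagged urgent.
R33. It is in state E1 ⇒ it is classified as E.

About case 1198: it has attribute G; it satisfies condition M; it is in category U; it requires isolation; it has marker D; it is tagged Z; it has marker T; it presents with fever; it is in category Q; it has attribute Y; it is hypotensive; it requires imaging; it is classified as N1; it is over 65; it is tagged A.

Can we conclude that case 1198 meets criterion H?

By R3 (it requires isolation, it satisfies condition M): it is classified as B.
By R15 (it is in category U, it satisfies condition M): it has chest pain.
By R17 (it is hypotensive, it has marker D): it is discharged.
By R18 (it is discharged): it is stable.
By R21 (it is classified as B, it has attribute Y): it is tagged X1.
By R23 (it has chest pain): it is tagged Q1.
By R27 (it presents with fever): it has a prior cardiac history.
By R31 (it is tagged Q1): it is monitored.
By R32 (it is in category Q): it is flagged urgent.
By R16 (it is flagged urgent): it meets criterion J.
By R19 (it is monitored, it has a prior cardiac history): it has marker A1.
By R25 (it meets criterion J): it is in category V.
By R30 (it is in category V, it is tagged X1): it is admitted.
By R7 (it has marker A1, it is stable): it receives IV fluids.
By R6 (it receives IV fluids): it is classified as E.
By R8 (it is classified as E, it is in category Q): it has attribute X.
By R20 (it has attribute X, it has attribute Y, it is classified as N1): it is tachycardic.
By R12 (it is tachycardic, it is admitted): it meets criterion H.

Yes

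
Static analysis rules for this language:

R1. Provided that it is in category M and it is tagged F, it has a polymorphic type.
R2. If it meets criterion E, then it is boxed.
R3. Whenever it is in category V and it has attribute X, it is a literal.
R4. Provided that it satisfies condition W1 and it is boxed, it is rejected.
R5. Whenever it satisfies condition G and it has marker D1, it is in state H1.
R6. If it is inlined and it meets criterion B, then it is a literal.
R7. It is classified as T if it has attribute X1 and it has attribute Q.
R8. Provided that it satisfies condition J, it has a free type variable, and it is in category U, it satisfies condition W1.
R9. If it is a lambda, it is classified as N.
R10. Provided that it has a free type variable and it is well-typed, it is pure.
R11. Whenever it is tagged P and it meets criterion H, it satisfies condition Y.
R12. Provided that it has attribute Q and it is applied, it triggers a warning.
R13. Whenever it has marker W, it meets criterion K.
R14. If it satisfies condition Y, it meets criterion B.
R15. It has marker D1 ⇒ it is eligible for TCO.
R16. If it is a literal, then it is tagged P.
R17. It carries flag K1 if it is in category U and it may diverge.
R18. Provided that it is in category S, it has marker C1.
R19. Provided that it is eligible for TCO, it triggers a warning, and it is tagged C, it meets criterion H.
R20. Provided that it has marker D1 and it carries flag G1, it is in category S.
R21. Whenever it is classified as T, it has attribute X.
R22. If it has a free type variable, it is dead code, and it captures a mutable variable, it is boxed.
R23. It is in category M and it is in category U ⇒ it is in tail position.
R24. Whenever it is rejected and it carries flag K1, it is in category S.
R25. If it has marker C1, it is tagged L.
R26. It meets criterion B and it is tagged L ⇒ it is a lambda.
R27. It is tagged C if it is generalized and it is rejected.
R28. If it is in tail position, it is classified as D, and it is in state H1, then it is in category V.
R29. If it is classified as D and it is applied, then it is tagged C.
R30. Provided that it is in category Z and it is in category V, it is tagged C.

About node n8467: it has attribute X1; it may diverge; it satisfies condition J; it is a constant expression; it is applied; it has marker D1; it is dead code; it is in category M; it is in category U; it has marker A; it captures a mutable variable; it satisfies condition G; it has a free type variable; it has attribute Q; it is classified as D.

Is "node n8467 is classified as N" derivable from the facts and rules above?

Yes

By R5 (it satisfies condition G, it has marker D1): it is in state H1.
By R7 (it has attribute X1, it has attribute Q): it is classified as T.
By R8 (it satisfies condition J, it has a free type variable, it is in category U): it satisfies condition W1.
By R12 (it has attribute Q, it is applied): it triggers a warning.
By R15 (it has marker D1): it is eligible for TCO.
By R17 (it is in category U, it may diverge): it carries flag K1.
By R21 (it is classified as T): it has attribute X.
By R22 (it has a free type variable, it is dead code, it captures a mutable variable): it is boxed.
By R23 (it is in category M, it is in category U): it is in tail position.
By R28 (it is in tail position, it is classified as D, it is in state H1): it is in category V.
By R29 (it is classified as D, it is applied): it is tagged C.
By R3 (it is in category V, it has attribute X): it is a literal.
By R4 (it satisfies condition W1, it is boxed): it is rejected.
By R16 (it is a literal): it is tagged P.
By R19 (it is eligible for TCO, it triggers a warning, it is tagged C): it meets criterion H.
By R24 (it is rejected, it carries flag K1): it is in category S.
By R11 (it is tagged P, it meets criterion H): it satisfies condition Y.
By R14 (it satisfies condition Y): it meets criterion B.
By R18 (it is in category S): it has marker C1.
By R25 (it has marker C1): it is tagged L.
By R26 (it meets criterion B, it is tagged L): it is a lambda.
By R9 (it is a lambda): it is classified as N.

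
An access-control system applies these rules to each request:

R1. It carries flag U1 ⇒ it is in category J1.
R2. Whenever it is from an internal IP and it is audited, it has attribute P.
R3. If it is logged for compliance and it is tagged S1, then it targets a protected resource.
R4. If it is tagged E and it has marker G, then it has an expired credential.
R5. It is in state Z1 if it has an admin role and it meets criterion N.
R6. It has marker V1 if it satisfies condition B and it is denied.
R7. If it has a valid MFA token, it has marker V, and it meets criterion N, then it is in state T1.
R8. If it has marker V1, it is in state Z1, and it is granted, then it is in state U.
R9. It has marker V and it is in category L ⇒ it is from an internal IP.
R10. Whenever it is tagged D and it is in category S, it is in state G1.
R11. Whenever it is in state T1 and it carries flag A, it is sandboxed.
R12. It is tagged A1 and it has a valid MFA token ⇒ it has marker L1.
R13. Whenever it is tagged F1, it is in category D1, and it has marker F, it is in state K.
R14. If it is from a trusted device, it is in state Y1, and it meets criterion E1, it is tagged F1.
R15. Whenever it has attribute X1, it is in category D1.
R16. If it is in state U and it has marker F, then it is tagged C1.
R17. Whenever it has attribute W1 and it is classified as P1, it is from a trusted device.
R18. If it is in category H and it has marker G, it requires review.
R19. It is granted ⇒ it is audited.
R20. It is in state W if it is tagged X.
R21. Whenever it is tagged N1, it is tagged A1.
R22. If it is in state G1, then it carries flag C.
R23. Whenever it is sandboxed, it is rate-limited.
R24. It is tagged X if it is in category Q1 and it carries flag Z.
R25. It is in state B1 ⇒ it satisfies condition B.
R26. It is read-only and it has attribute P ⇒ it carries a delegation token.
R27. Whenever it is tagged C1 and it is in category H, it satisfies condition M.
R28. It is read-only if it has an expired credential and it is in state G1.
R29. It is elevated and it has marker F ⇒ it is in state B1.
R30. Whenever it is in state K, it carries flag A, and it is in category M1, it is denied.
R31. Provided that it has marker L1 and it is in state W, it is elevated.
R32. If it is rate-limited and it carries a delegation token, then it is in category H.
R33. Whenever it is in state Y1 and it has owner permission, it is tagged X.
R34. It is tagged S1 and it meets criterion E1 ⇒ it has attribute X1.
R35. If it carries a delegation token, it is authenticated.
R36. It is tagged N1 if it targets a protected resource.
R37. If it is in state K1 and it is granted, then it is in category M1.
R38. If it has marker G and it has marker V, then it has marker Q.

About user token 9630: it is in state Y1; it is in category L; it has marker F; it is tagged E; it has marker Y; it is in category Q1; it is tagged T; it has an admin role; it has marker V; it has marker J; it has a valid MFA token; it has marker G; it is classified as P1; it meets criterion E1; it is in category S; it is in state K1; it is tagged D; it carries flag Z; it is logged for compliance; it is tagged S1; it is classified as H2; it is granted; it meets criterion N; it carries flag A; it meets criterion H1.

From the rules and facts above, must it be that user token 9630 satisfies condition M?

No

Forward chaining from the given facts derives: targets a protected resource, has an expired credential, is in state Z1, is in state T1, is from an internal IP, is in state G1, is sandboxed, is audited, carries flag C, is rate-limited, is tagged X, is read-only, has attribute X1, is tagged N1, is in category M1, has marker Q, has attribute P, is in category D1, is in state W, is tagged A1, carries a delegation token, is in category H, is authenticated, has marker L1, requires review, is elevated, is in state B1, satisfies condition B.
The only rule concluding "it satisfies condition M" is R27, which needs "it is tagged C1"; that is never established.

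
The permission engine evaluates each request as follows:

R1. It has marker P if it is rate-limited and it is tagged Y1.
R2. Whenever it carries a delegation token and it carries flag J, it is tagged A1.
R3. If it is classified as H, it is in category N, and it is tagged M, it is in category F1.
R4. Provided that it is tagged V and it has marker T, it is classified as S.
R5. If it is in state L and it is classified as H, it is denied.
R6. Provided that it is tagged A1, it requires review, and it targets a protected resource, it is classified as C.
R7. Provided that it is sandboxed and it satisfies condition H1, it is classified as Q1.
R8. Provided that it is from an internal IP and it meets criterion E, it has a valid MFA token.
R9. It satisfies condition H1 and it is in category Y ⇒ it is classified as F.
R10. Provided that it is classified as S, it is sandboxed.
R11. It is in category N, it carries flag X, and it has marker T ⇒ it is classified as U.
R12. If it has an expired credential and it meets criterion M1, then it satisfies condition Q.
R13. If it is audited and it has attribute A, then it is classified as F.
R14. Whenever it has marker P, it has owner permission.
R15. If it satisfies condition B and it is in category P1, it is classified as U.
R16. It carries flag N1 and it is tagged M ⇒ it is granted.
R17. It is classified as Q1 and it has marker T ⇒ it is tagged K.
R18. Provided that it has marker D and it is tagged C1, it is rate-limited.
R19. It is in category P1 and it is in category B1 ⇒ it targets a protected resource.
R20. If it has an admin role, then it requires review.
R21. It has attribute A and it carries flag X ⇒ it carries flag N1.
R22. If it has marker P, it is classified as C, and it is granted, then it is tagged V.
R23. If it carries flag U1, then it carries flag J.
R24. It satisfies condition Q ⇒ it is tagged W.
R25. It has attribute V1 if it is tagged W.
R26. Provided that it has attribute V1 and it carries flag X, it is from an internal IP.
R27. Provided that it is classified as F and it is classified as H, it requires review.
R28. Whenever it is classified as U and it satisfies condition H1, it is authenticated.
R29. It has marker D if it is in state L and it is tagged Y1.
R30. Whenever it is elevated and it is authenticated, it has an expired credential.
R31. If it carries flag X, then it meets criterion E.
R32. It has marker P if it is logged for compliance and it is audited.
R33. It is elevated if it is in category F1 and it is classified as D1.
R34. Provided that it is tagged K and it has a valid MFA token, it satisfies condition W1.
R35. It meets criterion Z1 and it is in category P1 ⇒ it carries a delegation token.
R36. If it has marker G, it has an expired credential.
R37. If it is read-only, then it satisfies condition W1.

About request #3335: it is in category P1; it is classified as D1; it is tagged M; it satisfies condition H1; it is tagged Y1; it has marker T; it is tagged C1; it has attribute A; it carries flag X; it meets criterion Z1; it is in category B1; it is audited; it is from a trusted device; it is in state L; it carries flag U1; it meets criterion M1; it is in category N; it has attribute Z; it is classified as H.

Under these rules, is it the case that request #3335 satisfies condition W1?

Yes

By R3 (it is classified as H, it is in category N, it is tagged M): it is in category F1.
By R11 (it is in category N, it carries flag X, it has marker T): it is classified as U.
By R13 (it is audited, it has attribute A): it is classified as F.
By R19 (it is in category P1, it is in category B1): it targets a protected resource.
By R21 (it has attribute A, it carries flag X): it carries flag N1.
By R23 (it carries flag U1): it carries flag J.
By R27 (it is classified as F, it is classified as H): it requires review.
By R28 (it is classified as U, it satisfies condition H1): it is authenticated.
By R29 (it is in state L, it is tagged Y1): it has marker D.
By R31 (it carries flag X): it meets criterion E.
By R33 (it is in category F1, it is classified as D1): it is elevated.
By R35 (it meets criterion Z1, it is in category P1): it carries a delegation token.
By R2 (it carries a delegation token, it carries flag J): it is tagged A1.
By R6 (it is tagged A1, it requires review, it targets a protected resource): it is classified as C.
By R16 (it carries flag N1, it is tagged M): it is granted.
By R18 (it has marker D, it is tagged C1): it is rate-limited.
By R30 (it is elevated, it is authenticated): it has an expired credential.
By R1 (it is rate-limited, it is tagged Y1): it has marker P.
By R12 (it has an expired credential, it meets criterion M1): it satisfies condition Q.
By R22 (it has marker P, it is classified as C, it is granted): it is tagged V.
By R24 (it satisfies condition Q): it is tagged W.
By R25 (it is tagged W): it has attribute V1.
By R26 (it has attribute V1, it carries flag X): it is from an internal IP.
By R4 (it is tagged V, it has marker T): it is classified as S.
By R8 (it is from an internal IP, it meets criterion E): it has a valid MFA token.
By R10 (it is classified as S): it is sandboxed.
By R7 (it is sandboxed, it satisfies condition H1): it is classified as Q1.
By R17 (it is classified as Q1, it has marker T): it is tagged K.
By R34 (it is tagged K, it has a valid MFA token): it satisfies condition W1.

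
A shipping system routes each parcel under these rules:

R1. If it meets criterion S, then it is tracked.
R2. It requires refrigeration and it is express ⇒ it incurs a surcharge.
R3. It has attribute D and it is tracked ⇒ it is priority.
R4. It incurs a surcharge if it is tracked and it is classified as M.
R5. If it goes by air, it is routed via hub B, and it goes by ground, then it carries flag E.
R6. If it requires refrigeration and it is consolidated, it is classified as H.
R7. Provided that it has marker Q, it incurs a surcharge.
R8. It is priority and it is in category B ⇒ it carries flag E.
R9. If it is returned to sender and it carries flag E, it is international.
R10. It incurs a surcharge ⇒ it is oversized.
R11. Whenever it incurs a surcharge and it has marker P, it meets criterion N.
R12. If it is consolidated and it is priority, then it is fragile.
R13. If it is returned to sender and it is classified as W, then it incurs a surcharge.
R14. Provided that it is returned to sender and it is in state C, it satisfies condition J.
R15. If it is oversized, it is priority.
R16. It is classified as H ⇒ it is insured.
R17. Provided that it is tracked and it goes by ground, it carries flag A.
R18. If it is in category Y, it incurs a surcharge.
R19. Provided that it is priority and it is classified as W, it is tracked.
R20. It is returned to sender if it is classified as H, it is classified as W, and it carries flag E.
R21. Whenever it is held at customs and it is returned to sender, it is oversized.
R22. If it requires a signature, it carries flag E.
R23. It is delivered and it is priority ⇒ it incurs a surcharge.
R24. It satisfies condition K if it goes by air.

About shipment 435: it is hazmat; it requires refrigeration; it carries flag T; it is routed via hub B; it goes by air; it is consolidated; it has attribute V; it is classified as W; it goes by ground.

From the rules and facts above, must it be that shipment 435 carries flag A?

By R5 (it goes by air, it is routed via hub B, it goes by ground): it carries flag E.
By R6 (it requires refrigeration, it is consolidated): it is classified as H.
By R20 (it is classified as H, it is classified as W, it carries flag E): it is returned to sender.
By R13 (it is returned to sender, it is classified as W): it incurs a surcharge.
By R10 (it incurs a surcharge): it is oversized.
By R15 (it is oversized): it is priority.
By R19 (it is priority, it is classified as W): it is tracked.
By R17 (it is tracked, it goes by ground): it carries flag A.

Yes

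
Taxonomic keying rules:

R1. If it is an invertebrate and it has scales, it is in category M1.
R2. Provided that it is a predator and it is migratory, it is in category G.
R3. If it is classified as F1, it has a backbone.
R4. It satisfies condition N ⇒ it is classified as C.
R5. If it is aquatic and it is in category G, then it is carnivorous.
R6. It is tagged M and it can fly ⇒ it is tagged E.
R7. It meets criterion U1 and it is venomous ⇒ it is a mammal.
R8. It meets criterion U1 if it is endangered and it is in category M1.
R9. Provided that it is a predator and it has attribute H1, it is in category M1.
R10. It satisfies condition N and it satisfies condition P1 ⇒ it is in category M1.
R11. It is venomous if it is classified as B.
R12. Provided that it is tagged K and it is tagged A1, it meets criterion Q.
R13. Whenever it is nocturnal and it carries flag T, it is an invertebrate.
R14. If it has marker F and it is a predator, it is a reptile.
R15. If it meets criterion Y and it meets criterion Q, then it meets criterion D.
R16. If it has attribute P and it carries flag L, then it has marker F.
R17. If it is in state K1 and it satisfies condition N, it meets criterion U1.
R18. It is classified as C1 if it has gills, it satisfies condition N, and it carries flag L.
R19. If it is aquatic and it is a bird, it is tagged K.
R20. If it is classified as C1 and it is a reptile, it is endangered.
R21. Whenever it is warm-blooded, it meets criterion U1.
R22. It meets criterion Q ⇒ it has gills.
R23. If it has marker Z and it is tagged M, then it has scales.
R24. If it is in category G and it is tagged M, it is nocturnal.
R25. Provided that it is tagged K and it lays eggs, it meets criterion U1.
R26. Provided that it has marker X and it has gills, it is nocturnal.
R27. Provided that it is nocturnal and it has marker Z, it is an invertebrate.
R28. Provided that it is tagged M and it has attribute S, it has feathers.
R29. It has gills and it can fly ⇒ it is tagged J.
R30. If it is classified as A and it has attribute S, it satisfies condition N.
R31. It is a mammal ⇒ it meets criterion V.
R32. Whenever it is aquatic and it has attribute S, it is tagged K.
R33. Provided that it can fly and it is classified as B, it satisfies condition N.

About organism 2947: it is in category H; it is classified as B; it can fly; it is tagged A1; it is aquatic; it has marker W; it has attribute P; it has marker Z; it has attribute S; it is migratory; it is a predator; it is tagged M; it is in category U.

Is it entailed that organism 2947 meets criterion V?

No

Forward chaining from the given facts derives: is in category G, is carnivorous, is tagged E, is venomous, has scales, is nocturnal, is an invertebrate, has feathers, is tagged K, satisfies condition N, is in category M1, is classified as C, meets criterion Q, has gills, is tagged J.
The only rule concluding "it meets criterion V" is R31, which needs "it is a mammal"; that is never established.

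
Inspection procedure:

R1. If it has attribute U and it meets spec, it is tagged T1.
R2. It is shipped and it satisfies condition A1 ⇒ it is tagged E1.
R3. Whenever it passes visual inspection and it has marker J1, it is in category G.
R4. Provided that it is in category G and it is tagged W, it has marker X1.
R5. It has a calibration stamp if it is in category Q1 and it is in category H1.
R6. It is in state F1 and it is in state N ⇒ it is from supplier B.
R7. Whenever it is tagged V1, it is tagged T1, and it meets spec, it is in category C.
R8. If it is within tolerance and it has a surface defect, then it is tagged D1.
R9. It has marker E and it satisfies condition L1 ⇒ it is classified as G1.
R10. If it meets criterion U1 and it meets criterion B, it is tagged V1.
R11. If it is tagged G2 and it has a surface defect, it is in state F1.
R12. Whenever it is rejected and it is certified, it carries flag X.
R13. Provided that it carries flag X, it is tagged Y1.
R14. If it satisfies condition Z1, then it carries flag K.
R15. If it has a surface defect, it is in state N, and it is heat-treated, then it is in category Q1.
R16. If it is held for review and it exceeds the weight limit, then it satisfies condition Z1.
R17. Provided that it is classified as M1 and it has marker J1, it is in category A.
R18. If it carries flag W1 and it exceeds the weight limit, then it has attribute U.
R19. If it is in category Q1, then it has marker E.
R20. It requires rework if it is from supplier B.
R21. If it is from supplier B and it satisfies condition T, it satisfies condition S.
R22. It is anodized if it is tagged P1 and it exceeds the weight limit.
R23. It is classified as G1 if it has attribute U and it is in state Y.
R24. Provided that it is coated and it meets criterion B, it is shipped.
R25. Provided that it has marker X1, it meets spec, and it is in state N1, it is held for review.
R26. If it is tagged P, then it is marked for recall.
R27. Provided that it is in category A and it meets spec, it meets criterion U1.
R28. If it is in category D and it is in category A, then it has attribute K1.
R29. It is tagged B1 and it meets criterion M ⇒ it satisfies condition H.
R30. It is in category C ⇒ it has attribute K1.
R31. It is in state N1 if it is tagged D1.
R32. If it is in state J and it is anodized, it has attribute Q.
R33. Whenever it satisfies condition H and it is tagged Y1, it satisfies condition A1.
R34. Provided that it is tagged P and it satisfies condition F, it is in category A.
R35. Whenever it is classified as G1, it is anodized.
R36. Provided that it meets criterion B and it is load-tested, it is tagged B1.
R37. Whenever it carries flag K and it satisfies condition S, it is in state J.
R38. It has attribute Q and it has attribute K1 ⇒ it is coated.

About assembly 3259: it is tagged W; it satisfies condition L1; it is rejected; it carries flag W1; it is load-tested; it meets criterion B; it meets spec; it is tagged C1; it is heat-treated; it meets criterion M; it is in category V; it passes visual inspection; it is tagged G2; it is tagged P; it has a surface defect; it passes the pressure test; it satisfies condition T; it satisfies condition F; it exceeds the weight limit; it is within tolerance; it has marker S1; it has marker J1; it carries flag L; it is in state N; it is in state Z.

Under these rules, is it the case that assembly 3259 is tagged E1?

Forward chaining from the given facts derives: is in category G, has marker X1, is tagged D1, is in state F1, is in category Q1, has attribute U, has marker E, is marked for recall, is in state N1, is in category A, is tagged B1, is tagged T1, is from supplier B, is classified as G1, requires rework, satisfies condition S, is held for review, meets criterion U1, satisfies condition H, is anodized, is tagged V1, satisfies condition Z1, is in category C, carries flag K, has attribute K1, is in state J, has attribute Q, is coated, is shipped.
The only rule concluding "it is tagged E1" is R2, which needs "it satisfies condition A1"; that is never established.

No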